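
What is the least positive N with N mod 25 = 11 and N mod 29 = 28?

86

Since 29·19 ≡ 1 (mod 25), take x = 28 + 29·((11−28)·19 mod 25) = 28 + 29·2 = 86.
Check: 86 mod 25 = 11, 86 mod 29 = 28.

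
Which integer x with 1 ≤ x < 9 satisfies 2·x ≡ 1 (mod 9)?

5

9 = 4·2 + 1
2 = 2·1 + 0
Back-substituting gives 2·5 ≡ 1 (mod 9).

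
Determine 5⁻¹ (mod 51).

5·41 = 205 = 4·51 + 1, so 5⁻¹ ≡ 41 (mod 51).

41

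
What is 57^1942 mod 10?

Powers of 7 mod 10 repeat with period 4: 7, 9, 3, 1.
1942 mod 4 = 2, so the last digit matches 7^2 = 9.

9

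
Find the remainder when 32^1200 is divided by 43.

By repeated squaring mod 43: 32^1≡32, 32^2≡35, 32^4≡21, 32^8≡11, 32^16≡35, 32^32≡21, 32^64≡11, 32^128≡35, 32^256≡21, 32^512≡11, 32^1024≡35.
1200 = 16 + 32 + 128 + 1024, so 32^1200 ≡ 35·21·35·35 ≡ 41 (mod 43).

41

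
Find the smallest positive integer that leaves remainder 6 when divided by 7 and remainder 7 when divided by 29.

181

x ≡ 6 (mod 7) gives x ∈ {6, 13, 20, 27, 34, 41, 48, 55, …}.
The first of these with x mod 29 = 7 is 181.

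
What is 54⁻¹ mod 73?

23

73 = 1·54 + 19
54 = 2·19 + 16
19 = 1·16 + 3
16 = 5·3 + 1
3 = 3·1 + 0
Back-substituting gives 54·23 ≡ 1 (mod 73).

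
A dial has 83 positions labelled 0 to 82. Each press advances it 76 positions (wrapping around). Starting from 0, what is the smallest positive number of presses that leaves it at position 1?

71

83 = 1·76 + 7
76 = 10·7 + 6
7 = 1·6 + 1
6 = 6·1 + 0
Back-substituting gives 76·71 ≡ 1 (mod 83).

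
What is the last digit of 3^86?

9

The units digit of 3^n cycles with period 4: 3, 9, 7, 1, …
86 mod 4 = 2, so the last digit matches 3^2 = 9.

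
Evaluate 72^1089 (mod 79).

Square-and-reduce mod 79: 72^1≡72, 72^2≡49, 72^4≡31, 72^8≡13, 72^16≡11, 72^32≡42, 72^64≡26, 72^128≡44, 72^256≡40, 72^512≡20, 72^1024≡5.
1089 = 1 + 64 + 1024, so 72^1089 ≡ 72·26·5 ≡ 38 (mod 79).

38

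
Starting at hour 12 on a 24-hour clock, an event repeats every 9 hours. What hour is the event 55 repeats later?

55·9 = 495.
495 mod 24 = 15 (since 20·24 = 480).
(12 + 15) mod 24 = 3.

3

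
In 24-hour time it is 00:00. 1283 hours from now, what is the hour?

Dividing 1283 by 24 gives quotient 53 and remainder 11.
(0 + 11) mod 24 = 11.

11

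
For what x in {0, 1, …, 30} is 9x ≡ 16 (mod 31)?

The inverse of 9 mod 31 is 7 (since 9·7 = 63 ≡ 1).
So x ≡ 7·16 = 112 ≡ 19 (mod 31).

19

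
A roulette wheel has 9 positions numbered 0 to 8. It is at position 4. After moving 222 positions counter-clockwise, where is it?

Dividing 222 by 9 gives quotient 24 and remainder 6.
(4 − 6) mod 9 = 7.

7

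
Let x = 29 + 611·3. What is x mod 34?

611·3 = 1833.
Dividing 1833 by 34 gives quotient 53 and remainder 31.
(29 + 31) mod 34 = 26.

26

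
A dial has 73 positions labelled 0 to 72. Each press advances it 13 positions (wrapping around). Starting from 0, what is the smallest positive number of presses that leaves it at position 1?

45

13·45 = 585 = 8·73 + 1, so 13⁻¹ ≡ 45 (mod 73).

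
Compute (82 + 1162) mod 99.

56

1162 = 11·99 + 73, so 1162 mod 99 = 73.
(82 + 73) mod 99 = 56.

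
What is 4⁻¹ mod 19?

5

19 = 4·4 + 3
4 = 1·3 + 1
3 = 3·1 + 0
Back-substituting gives 4·5 ≡ 1 (mod 19).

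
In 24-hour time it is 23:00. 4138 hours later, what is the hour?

4138 mod 24 = 10 (since 172·24 = 4128).
(23 + 10) mod 24 = 9.

9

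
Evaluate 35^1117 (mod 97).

35

By repeated squaring mod 97: 35^1≡35, 35^2≡61, 35^4≡35, 35^8≡61, 35^16≡35, 35^32≡61, 35^64≡35, 35^128≡61, 35^256≡35, 35^512≡61, 35^1024≡35.
Since 1117 = 1 + 4 + 8 + 16 + 64 + 1024 in binary, 35^1117 ≡ 35·35·61·35·35·35 ≡ 35 (mod 97).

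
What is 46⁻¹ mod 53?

15

53 = 1·46 + 7
46 = 6·7 + 4
7 = 1·4 + 3
4 = 1·3 + 1
3 = 3·1 + 0
Back-substituting gives 46·15 ≡ 1 (mod 53).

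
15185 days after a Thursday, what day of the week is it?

Saturday

Dividing 15185 by 7 gives quotient 2169 and remainder 2.
Thursday + 2 days → Saturday.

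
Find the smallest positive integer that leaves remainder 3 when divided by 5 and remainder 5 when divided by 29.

Since 29·4 ≡ 1 (mod 5), take x = 5 + 29·((3−5)·4 mod 5) = 5 + 29·2 = 63.
Check: 63 mod 5 = 3, 63 mod 29 = 5.

63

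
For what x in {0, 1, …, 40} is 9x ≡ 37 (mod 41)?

The inverse of 9 mod 41 is 32 (since 9·32 = 288 ≡ 1).
So x ≡ 32·37 = 1184 ≡ 36 (mod 41).
Check: 9·36 = 324 = 7·41 + 37.

36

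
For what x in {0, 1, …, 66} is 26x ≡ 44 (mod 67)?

The inverse of 26 mod 67 is 49 (since 26·49 = 1274 ≡ 1).
Multiplying both sides by 49: x ≡ 49·44 = 2156 ≡ 12 (mod 67).
Check: 26·12 = 312 = 4·67 + 44.

12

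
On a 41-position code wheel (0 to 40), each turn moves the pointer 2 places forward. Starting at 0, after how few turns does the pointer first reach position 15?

28

2⁻¹ ≡ 21 (mod 41) because 2·21 = 42 = 1·41 + 1.
So x ≡ 21·15 = 315 ≡ 28 (mod 41).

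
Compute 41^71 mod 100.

Successive squares of 41 mod 100: 41^1≡41, 41^2≡81, 41^4≡61, 41^8≡21, 41^16≡41, 41^32≡81, 41^64≡61.
71 = 1 + 2 + 4 + 64, so 41^71 ≡ 41·81·61·61 ≡ 41 (mod 100).

41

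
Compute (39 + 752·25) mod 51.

752·25 = 18800.
18800 = 368·51 + 32, so 18800 mod 51 = 32.
(39 + 32) mod 51 = 20.

20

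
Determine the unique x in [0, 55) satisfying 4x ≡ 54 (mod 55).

The inverse of 4 mod 55 is 14 (since 4·14 = 56 ≡ 1).
Multiplying both sides by 14: x ≡ 14·54 = 756 ≡ 41 (mod 55).
Check: 4·41 = 164 = 2·55 + 54.

41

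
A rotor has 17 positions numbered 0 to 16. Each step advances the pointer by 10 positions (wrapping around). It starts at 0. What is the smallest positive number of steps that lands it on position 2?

7

The inverse of 10 mod 17 is 12 (since 10·12 = 120 ≡ 1).
So x ≡ 12·2 = 24 ≡ 7 (mod 17).
Check: 10·7 = 70 = 4·17 + 2.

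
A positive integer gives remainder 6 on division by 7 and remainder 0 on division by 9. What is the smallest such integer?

x ≡ 6 (mod 7) gives x ∈ {6, 13, 20, 27}.
The first of these with x mod 9 = 0 is 27.

27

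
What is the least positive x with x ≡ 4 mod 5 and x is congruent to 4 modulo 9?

x ≡ 4 (mod 5) gives x ∈ {4}.
The first of these with x mod 9 = 4 is 4.

4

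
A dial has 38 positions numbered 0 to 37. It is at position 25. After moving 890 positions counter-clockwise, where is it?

890 mod 38 = 16 (since 23·38 = 874).
(25 − 16) mod 38 = 9.

9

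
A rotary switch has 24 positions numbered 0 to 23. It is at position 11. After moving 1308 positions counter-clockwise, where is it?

23

1308 − 54·24 = 12, so 1308 ≡ 12 (mod 24).
(11 − 12) mod 24 = 23.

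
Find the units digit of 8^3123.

2

The units digit of 8^n cycles with period 4: 8, 4, 2, 6, …
3123 mod 4 = 3, so the last digit matches 8^3 = 2.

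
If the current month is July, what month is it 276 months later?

July

Dividing 276 by 12 gives quotient 23 and remainder 0.
July + 0 months → July.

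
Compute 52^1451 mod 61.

Square-and-reduce mod 61: 52^1≡52, 52^2≡20, 52^4≡34, 52^8≡58, 52^16≡9, 52^32≡20, 52^64≡34, 52^128≡58, 52^256≡9, 52^512≡20, 52^1024≡34.
Since 1451 = 1 + 2 + 8 + 32 + 128 + 256 + 1024 in binary, 52^1451 ≡ 52·20·58·20·58·9·34 ≡ 52 (mod 61).

52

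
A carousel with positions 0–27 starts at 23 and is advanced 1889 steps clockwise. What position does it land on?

Dividing 1889 by 28 gives quotient 67 and remainder 13.
(23 + 13) mod 28 = 8.

8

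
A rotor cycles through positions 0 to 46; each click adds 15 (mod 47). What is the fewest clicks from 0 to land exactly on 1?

15·22 = 330 = 7·47 + 1, so 15⁻¹ ≡ 22 (mod 47).

22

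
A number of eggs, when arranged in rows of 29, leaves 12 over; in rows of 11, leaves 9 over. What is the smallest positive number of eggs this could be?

Since 11·8 ≡ 1 (mod 29), take x = 9 + 11·((12−9)·8 mod 29) = 9 + 11·24 = 273.
Check: 273 mod 29 = 12, 273 mod 11 = 9.

273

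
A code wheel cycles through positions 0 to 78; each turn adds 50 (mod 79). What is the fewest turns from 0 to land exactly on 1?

49

50·49 = 2450 = 31·79 + 1, so 50⁻¹ ≡ 49 (mod 79).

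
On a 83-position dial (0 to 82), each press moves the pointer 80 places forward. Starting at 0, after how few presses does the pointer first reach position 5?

26

The inverse of 80 mod 83 is 55 (since 80·55 = 4400 ≡ 1).
Multiplying both sides by 55: x ≡ 55·5 = 275 ≡ 26 (mod 83).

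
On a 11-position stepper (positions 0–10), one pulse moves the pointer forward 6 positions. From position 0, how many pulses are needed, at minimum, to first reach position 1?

2

6·2 = 12 = 1·11 + 1, so 6⁻¹ ≡ 2 (mod 11).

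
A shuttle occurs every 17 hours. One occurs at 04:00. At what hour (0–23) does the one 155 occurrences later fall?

155·17 = 2635.
2635 mod 24 = 19 (since 109·24 = 2616).
(4 + 19) mod 24 = 23.

23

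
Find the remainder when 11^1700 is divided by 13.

By repeated squaring mod 13: 11^1≡11, 11^2≡4, 11^4≡3, 11^8≡9, 11^16≡3, 11^32≡9, 11^64≡3, 11^128≡9, 11^256≡3, 11^512≡9, 11^1024≡3.
Since 1700 = 4 + 32 + 128 + 512 + 1024 in binary, 11^1700 ≡ 3·9·9·9·3 ≡ 9 (mod 13).

9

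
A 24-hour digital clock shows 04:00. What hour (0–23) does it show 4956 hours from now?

16

4956 mod 24 = 12 (since 206·24 = 4944).
(4 + 12) mod 24 = 16.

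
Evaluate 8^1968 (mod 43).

35

Successive squares of 8 mod 43: 8^1≡8, 8^2≡21, 8^4≡11, 8^8≡35, 8^16≡21, 8^32≡11, 8^64≡35, 8^128≡21, 8^256≡11, 8^512≡35, 8^1024≡21.
Since 1968 = 16 + 32 + 128 + 256 + 512 + 1024 in binary, 8^1968 ≡ 21·11·21·11·35·21 ≡ 35 (mod 43).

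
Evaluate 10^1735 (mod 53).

Successive squares of 10 mod 53: 10^1≡10, 10^2≡47, 10^4≡36, 10^8≡24, 10^16≡46, 10^32≡49, 10^64≡16, 10^128≡44, 10^256≡28, 10^512≡42, 10^1024≡15.
Since 1735 = 1 + 2 + 4 + 64 + 128 + 512 + 1024 in binary, 10^1735 ≡ 10·47·36·16·44·42·15 ≡ 49 (mod 53).

49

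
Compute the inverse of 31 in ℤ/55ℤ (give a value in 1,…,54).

16

55 = 1·31 + 24
31 = 1·24 + 7
24 = 3·7 + 3
7 = 2·3 + 1
3 = 3·1 + 0
Back-substituting gives 31·16 ≡ 1 (mod 55).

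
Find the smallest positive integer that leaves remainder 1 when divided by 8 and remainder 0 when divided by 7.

49

x ≡ 0 (mod 7) gives x ∈ {0, 7, 14, 21, 28, 35, 42, 49}.
The first of these with x mod 8 = 1 is 49.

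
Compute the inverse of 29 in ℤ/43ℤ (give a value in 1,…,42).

3

29·3 = 87 = 2·43 + 1, so 29⁻¹ ≡ 3 (mod 43).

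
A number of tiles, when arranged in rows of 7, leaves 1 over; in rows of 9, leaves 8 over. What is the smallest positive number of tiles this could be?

x ≡ 1 (mod 7) gives x ∈ {1, 8}.
The first of these with x mod 9 = 8 is 8.

8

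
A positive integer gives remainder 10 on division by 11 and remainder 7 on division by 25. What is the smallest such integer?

32

Since 25·4 ≡ 1 (mod 11), take x = 7 + 25·((10−7)·4 mod 11) = 7 + 25·1 = 32.
Check: 32 mod 11 = 10, 32 mod 25 = 7.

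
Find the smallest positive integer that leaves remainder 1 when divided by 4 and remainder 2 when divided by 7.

9

x ≡ 1 (mod 4) gives x ∈ {1, 5, 9}.
The first of these with x mod 7 = 2 is 9.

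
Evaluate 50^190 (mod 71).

Square-and-reduce mod 71: 50^1≡50, 50^2≡15, 50^4≡12, 50^8≡2, 50^16≡4, 50^32≡16, 50^64≡43, 50^128≡3.
Since 190 = 2 + 4 + 8 + 16 + 32 + 128 in binary, 50^190 ≡ 15·12·2·4·16·3 ≡ 37 (mod 71).

37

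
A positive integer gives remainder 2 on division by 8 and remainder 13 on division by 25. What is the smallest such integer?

138

Since 25·1 ≡ 1 (mod 8), take x = 13 + 25·((2−13)·1 mod 8) = 13 + 25·5 = 138.
Check: 138 mod 8 = 2, 138 mod 25 = 13.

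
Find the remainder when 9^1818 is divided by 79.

67

Square-and-reduce mod 79: 9^1≡9, 9^2≡2, 9^4≡4, 9^8≡16, 9^16≡19, 9^32≡45, 9^64≡50, 9^128≡51, 9^256≡73, 9^512≡36, 9^1024≡32.
1818 = 2 + 8 + 16 + 256 + 512 + 1024, so 9^1818 ≡ 2·16·19·73·36·32 ≡ 67 (mod 79).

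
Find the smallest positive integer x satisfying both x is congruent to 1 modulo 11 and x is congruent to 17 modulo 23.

x ≡ 1 (mod 11) gives x ∈ {1, 12, 23, 34, 45, 56, 67, 78, …}.
The first of these with x mod 23 = 17 is 155.

155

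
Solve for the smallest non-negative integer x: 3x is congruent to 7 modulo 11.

6

The inverse of 3 mod 11 is 4 (since 3·4 = 12 ≡ 1).
So x ≡ 4·7 = 28 ≡ 6 (mod 11).
Check: 3·6 = 18 = 1·11 + 7.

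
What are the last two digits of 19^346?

By repeated squaring mod 100: 19^1≡19, 19^2≡61, 19^4≡21, 19^8≡41, 19^16≡81, 19^32≡61, 19^64≡21, 19^128≡41, 19^256≡81.
346 = 2 + 8 + 16 + 64 + 256, so 19^346 ≡ 61·41·81·21·81 ≡ 81 (mod 100).

81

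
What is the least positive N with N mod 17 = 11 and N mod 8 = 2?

Since 8·15 ≡ 1 (mod 17), take x = 2 + 8·((11−2)·15 mod 17) = 2 + 8·16 = 130.
Check: 130 mod 17 = 11, 130 mod 8 = 2.

130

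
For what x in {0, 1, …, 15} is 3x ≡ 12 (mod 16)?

3⁻¹ ≡ 11 (mod 16) because 3·11 = 33 = 2·16 + 1.
So x ≡ 11·12 = 132 ≡ 4 (mod 16).

4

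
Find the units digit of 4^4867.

4

Powers of 4 mod 10 repeat with period 2: 4, 6.
4867 mod 2 = 1, so the last digit matches 4^1 = 4.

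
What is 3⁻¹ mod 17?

17 = 5·3 + 2
3 = 1·2 + 1
2 = 2·1 + 0
Back-substituting gives 3·6 ≡ 1 (mod 17).

6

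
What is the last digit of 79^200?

1

Last digits of 9^n: 9, 1 (period 2).
200 leaves remainder 0 on division by 2, so 79^200 ends in 1.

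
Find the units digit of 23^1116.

1

Powers of 3 mod 10 repeat with period 4: 3, 9, 7, 1.
1116 leaves remainder 0 on division by 4, so 23^1116 ends in 1.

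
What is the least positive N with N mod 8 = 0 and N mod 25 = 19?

x ≡ 0 (mod 8) gives x ∈ {0, 8, 16, 24, 32, 40, 48, 56, …}.
The first of these with x mod 25 = 19 is 144.

144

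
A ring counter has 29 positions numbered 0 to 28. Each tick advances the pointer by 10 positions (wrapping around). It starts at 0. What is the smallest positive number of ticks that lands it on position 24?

The inverse of 10 mod 29 is 3 (since 10·3 = 30 ≡ 1).
Multiplying both sides by 3: x ≡ 3·24 = 72 ≡ 14 (mod 29).

14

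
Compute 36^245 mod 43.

Successive squares of 36 mod 43: 36^1≡36, 36^2≡6, 36^4≡36, 36^8≡6, 36^16≡36, 36^32≡6, 36^64≡36, 36^128≡6.
Since 245 = 1 + 4 + 16 + 32 + 64 + 128 in binary, 36^245 ≡ 36·36·36·6·36·6 ≡ 6 (mod 43).

6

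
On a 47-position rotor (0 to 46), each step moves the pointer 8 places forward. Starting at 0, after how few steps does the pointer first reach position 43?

23

8⁻¹ ≡ 6 (mod 47) because 8·6 = 48 = 1·47 + 1.
So x ≡ 6·43 = 258 ≡ 23 (mod 47).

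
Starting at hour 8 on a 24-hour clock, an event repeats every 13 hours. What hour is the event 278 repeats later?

278·13 = 3614.
3614 − 150·24 = 14, so 3614 ≡ 14 (mod 24).
(8 + 14) mod 24 = 22.

22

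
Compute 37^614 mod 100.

Square-and-reduce mod 100: 37^1≡37, 37^2≡69, 37^4≡61, 37^8≡21, 37^16≡41, 37^32≡81, 37^64≡61, 37^128≡21, 37^256≡41, 37^512≡81.
Since 614 = 2 + 4 + 32 + 64 + 512 in binary, 37^614 ≡ 69·61·81·61·81 ≡ 89 (mod 100).

89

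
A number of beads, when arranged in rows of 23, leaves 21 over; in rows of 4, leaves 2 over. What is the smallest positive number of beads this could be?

x ≡ 2 (mod 4) gives x ∈ {2, 6, 10, 14, 18, 22, 26, 30, …}.
The first of these with x mod 23 = 21 is 90.

90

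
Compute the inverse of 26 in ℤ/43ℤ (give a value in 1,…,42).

5

43 = 1·26 + 17
26 = 1·17 + 9
17 = 1·9 + 8
9 = 1·8 + 1
8 = 8·1 + 0
Back-substituting gives 26·5 ≡ 1 (mod 43).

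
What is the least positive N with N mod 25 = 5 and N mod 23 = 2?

x ≡ 2 (mod 23) gives x ∈ {2, 25, 48, 71, 94, 117, 140, 163, …}.
The first of these with x mod 25 = 5 is 255.

255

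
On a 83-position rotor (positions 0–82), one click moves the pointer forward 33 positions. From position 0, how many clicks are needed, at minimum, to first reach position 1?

78

83 = 2·33 + 17
33 = 1·17 + 16
17 = 1·16 + 1
16 = 16·1 + 0
Back-substituting gives 33·78 ≡ 1 (mod 83).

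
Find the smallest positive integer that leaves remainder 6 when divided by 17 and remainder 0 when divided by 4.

40

x ≡ 0 (mod 4) gives x ∈ {0, 4, 8, 12, 16, 20, 24, 28, …}.
The first of these with x mod 17 = 6 is 40.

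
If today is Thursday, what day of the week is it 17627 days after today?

17627 mod 7 = 1 (since 2518·7 = 17626).
Thursday + 1 day → Friday.

Friday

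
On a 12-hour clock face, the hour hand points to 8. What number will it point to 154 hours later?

6

154 mod 12 = 10 (since 12·12 = 144).
8 + 10 → 6 on a 12-hour dial.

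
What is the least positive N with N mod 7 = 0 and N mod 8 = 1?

49

x ≡ 0 (mod 7) gives x ∈ {0, 7, 14, 21, 28, 35, 42, 49}.
The first of these with x mod 8 = 1 is 49.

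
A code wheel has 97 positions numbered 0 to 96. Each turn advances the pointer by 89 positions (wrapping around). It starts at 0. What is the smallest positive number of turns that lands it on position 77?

51

89⁻¹ ≡ 12 (mod 97) because 89·12 = 1068 = 11·97 + 1.
So x ≡ 12·77 = 924 ≡ 51 (mod 97).
Check: 89·51 = 4539 = 46·97 + 77.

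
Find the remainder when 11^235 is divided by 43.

Square-and-reduce mod 43: 11^1≡11, 11^2≡35, 11^4≡21, 11^8≡11, 11^16≡35, 11^32≡21, 11^64≡11, 11^128≡35.
Since 235 = 1 + 2 + 8 + 32 + 64 + 128 in binary, 11^235 ≡ 11·35·11·21·11·35 ≡ 21 (mod 43).

21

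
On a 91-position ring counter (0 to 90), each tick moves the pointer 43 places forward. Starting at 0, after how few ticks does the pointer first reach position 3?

17

The inverse of 43 mod 91 is 36 (since 43·36 = 1548 ≡ 1).
Multiplying both sides by 36: x ≡ 36·3 = 108 ≡ 17 (mod 91).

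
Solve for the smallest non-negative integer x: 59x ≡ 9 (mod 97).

The inverse of 59 mod 97 is 74 (since 59·74 = 4366 ≡ 1).
So x ≡ 74·9 = 666 ≡ 84 (mod 97).
Check: 59·84 = 4956 = 51·97 + 9.

84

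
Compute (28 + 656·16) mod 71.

16

656·16 = 10496.
10496 − 147·71 = 59, so 10496 ≡ 59 (mod 71).
(28 + 59) mod 71 = 16.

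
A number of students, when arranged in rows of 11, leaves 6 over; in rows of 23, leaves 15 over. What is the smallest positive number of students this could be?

61

x ≡ 6 (mod 11) gives x ∈ {6, 17, 28, 39, 50, 61}.
The first of these with x mod 23 = 15 is 61.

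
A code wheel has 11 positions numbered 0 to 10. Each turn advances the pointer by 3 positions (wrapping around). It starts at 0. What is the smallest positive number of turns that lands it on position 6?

2

The inverse of 3 mod 11 is 4 (since 3·4 = 12 ≡ 1).
Multiplying both sides by 4: x ≡ 4·6 = 24 ≡ 2 (mod 11).
Check: 3·2 = 6 = 0·11 + 6.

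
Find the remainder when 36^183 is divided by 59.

By repeated squaring mod 59: 36^1≡36, 36^2≡57, 36^4≡4, 36^8≡16, 36^16≡20, 36^32≡46, 36^64≡51, 36^128≡5.
183 = 1 + 2 + 4 + 16 + 32 + 128, so 36^183 ≡ 36·57·4·20·46·5 ≡ 45 (mod 59).

45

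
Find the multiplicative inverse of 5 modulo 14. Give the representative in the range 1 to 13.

5·3 = 15 = 1·14 + 1, so 5⁻¹ ≡ 3 (mod 14).

3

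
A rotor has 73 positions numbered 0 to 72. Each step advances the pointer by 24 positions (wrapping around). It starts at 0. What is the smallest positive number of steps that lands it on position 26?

The inverse of 24 mod 73 is 70 (since 24·70 = 1680 ≡ 1).
So x ≡ 70·26 = 1820 ≡ 68 (mod 73).
Check: 24·68 = 1632 = 22·73 + 26.

68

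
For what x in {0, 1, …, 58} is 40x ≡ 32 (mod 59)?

48

40⁻¹ ≡ 31 (mod 59) because 40·31 = 1240 = 21·59 + 1.
So x ≡ 31·32 = 992 ≡ 48 (mod 59).
Check: 40·48 = 1920 = 32·59 + 32.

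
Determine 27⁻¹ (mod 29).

29 = 1·27 + 2
27 = 13·2 + 1
2 = 2·1 + 0
Back-substituting gives 27·14 ≡ 1 (mod 29).

14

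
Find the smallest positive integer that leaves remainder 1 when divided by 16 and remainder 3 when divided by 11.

x ≡ 3 (mod 11) gives x ∈ {3, 14, 25, 36, 47, 58, 69, 80, …}.
The first of these with x mod 16 = 1 is 113.

113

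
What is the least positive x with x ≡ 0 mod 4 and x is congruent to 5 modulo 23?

x ≡ 0 (mod 4) gives x ∈ {0, 4, 8, 12, 16, 20, 24, 28}.
The first of these with x mod 23 = 5 is 28.

28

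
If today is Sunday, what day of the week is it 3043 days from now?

Friday

3043 − 434·7 = 5, so 3043 ≡ 5 (mod 7).
Sunday + 5 days → Friday.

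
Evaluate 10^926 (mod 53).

46

Successive squares of 10 mod 53: 10^1≡10, 10^2≡47, 10^4≡36, 10^8≡24, 10^16≡46, 10^32≡49, 10^64≡16, 10^128≡44, 10^256≡28, 10^512≡42.
926 = 2 + 4 + 8 + 16 + 128 + 256 + 512, so 10^926 ≡ 47·36·24·46·44·28·42 ≡ 46 (mod 53).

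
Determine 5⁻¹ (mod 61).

61 = 12·5 + 1
5 = 5·1 + 0
Back-substituting gives 5·49 ≡ 1 (mod 61).

49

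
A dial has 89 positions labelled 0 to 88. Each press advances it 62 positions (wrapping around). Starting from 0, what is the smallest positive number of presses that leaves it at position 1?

62·56 = 3472 = 39·89 + 1, so 62⁻¹ ≡ 56 (mod 89).

56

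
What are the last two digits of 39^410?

By repeated squaring mod 100: 39^1≡39, 39^2≡21, 39^4≡41, 39^8≡81, 39^16≡61, 39^32≡21, 39^64≡41, 39^128≡81, 39^256≡61.
410 = 2 + 8 + 16 + 128 + 256, so 39^410 ≡ 21·81·61·81·61 ≡ 1 (mod 100).

01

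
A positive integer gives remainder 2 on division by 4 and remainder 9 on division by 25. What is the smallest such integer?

x ≡ 2 (mod 4) gives x ∈ {2, 6, 10, 14, 18, 22, 26, 30, …}.
The first of these with x mod 25 = 9 is 34.

34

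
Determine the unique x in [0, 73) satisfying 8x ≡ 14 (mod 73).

The inverse of 8 mod 73 is 64 (since 8·64 = 512 ≡ 1).
Multiplying both sides by 64: x ≡ 64·14 = 896 ≡ 20 (mod 73).

20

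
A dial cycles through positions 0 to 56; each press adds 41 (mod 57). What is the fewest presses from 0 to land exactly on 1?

32

41·32 = 1312 = 23·57 + 1, so 41⁻¹ ≡ 32 (mod 57).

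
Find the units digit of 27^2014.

The units digit of 27^n cycles with period 4: 7, 9, 3, 1, …
2014 leaves remainder 2 on division by 4, so 27^2014 ends in 9.

9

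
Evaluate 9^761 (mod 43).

10

By repeated squaring mod 43: 9^1≡9, 9^2≡38, 9^4≡25, 9^8≡23, 9^16≡13, 9^32≡40, 9^64≡9, 9^128≡38, 9^256≡25, 9^512≡23.
761 = 1 + 8 + 16 + 32 + 64 + 128 + 512, so 9^761 ≡ 9·23·13·40·9·38·23 ≡ 10 (mod 43).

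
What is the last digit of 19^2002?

Last digits of 9^n: 9, 1 (period 2).
2002 leaves remainder 0 on division by 2, so 19^2002 ends in 1.

1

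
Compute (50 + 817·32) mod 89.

28

817·32 = 26144.
Dividing 26144 by 89 gives quotient 293 and remainder 67.
(50 + 67) mod 89 = 28.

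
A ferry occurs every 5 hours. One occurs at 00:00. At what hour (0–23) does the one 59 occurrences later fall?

7

59·5 = 295.
295 mod 24 = 7 (since 12·24 = 288).
(0 + 7) mod 24 = 7.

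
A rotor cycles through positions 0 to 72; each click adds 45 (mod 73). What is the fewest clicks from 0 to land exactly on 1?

45·13 = 585 = 8·73 + 1, so 45⁻¹ ≡ 13 (mod 73).

13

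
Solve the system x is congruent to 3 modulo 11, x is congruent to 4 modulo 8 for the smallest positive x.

36

x ≡ 4 (mod 8) gives x ∈ {4, 12, 20, 28, 36}.
The first of these with x mod 11 = 3 is 36.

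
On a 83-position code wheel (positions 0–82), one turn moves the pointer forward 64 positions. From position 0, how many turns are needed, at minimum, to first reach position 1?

64·48 = 3072 = 37·83 + 1, so 64⁻¹ ≡ 48 (mod 83).

48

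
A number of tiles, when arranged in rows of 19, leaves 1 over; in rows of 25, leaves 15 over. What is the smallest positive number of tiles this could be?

115

x ≡ 1 (mod 19) gives x ∈ {1, 20, 39, 58, 77, 96, 115}.
The first of these with x mod 25 = 15 is 115.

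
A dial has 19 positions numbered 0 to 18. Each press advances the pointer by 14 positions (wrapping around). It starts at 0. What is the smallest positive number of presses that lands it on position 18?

4

14⁻¹ ≡ 15 (mod 19) because 14·15 = 210 = 11·19 + 1.
So x ≡ 15·18 = 270 ≡ 4 (mod 19).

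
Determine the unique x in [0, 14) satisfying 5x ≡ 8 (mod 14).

5⁻¹ ≡ 3 (mod 14) because 5·3 = 15 = 1·14 + 1.
So x ≡ 3·8 = 24 ≡ 10 (mod 14).

10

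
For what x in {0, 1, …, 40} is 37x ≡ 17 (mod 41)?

6

The inverse of 37 mod 41 is 10 (since 37·10 = 370 ≡ 1).
Multiplying both sides by 10: x ≡ 10·17 = 170 ≡ 6 (mod 41).
Check: 37·6 = 222 = 5·41 + 17.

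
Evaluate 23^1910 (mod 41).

1

By repeated squaring mod 41: 23^1≡23, 23^2≡37, 23^4≡16, 23^8≡10, 23^16≡18, 23^32≡37, 23^64≡16, 23^128≡10, 23^256≡18, 23^512≡37, 23^1024≡16.
Since 1910 = 2 + 4 + 16 + 32 + 64 + 256 + 512 + 1024 in binary, 23^1910 ≡ 37·16·18·37·16·18·37·16 ≡ 1 (mod 41).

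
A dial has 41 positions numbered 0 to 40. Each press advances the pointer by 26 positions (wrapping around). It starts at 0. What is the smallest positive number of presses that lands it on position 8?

The inverse of 26 mod 41 is 30 (since 26·30 = 780 ≡ 1).
So x ≡ 30·8 = 240 ≡ 35 (mod 41).

35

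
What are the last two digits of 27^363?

Successive squares of 27 mod 100: 27^1≡27, 27^2≡29, 27^4≡41, 27^8≡81, 27^16≡61, 27^32≡21, 27^64≡41, 27^128≡81, 27^256≡61.
363 = 1 + 2 + 8 + 32 + 64 + 256, so 27^363 ≡ 27·29·81·21·41·61 ≡ 83 (mod 100).

83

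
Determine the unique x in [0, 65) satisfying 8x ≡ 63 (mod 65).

The inverse of 8 mod 65 is 57 (since 8·57 = 456 ≡ 1).
Multiplying both sides by 57: x ≡ 57·63 = 3591 ≡ 16 (mod 65).
Check: 8·16 = 128 = 1·65 + 63.

16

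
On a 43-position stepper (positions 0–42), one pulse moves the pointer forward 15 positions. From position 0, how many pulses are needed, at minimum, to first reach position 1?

23

15·23 = 345 = 8·43 + 1, so 15⁻¹ ≡ 23 (mod 43).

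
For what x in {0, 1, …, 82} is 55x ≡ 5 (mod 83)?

55⁻¹ ≡ 80 (mod 83) because 55·80 = 4400 = 53·83 + 1.
So x ≡ 80·5 = 400 ≡ 68 (mod 83).
Check: 55·68 = 3740 = 45·83 + 5.

68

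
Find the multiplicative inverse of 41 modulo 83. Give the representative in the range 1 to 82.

81

83 = 2·41 + 1
41 = 41·1 + 0
Back-substituting gives 41·81 ≡ 1 (mod 83).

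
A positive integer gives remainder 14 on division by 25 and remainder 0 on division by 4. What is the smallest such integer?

64

Since 4·19 ≡ 1 (mod 25), take x = 0 + 4·((14−0)·19 mod 25) = 0 + 4·16 = 64.
Check: 64 mod 25 = 14, 64 mod 4 = 0.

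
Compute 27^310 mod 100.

49

Successive squares of 27 mod 100: 27^1≡27, 27^2≡29, 27^4≡41, 27^8≡81, 27^16≡61, 27^32≡21, 27^64≡41, 27^128≡81, 27^256≡61.
310 = 2 + 4 + 16 + 32 + 256, so 27^310 ≡ 29·41·61·21·61 ≡ 49 (mod 100).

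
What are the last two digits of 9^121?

09

Successive squares of 9 mod 100: 9^1≡9, 9^2≡81, 9^4≡61, 9^8≡21, 9^16≡41, 9^32≡81, 9^64≡61.
Since 121 = 1 + 8 + 16 + 32 + 64 in binary, 9^121 ≡ 9·21·41·81·61 ≡ 9 (mod 100).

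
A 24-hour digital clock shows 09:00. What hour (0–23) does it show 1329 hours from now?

1329 − 55·24 = 9, so 1329 ≡ 9 (mod 24).
(9 + 9) mod 24 = 18.

18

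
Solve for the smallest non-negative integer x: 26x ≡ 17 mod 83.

The inverse of 26 mod 83 is 16 (since 26·16 = 416 ≡ 1).
So x ≡ 16·17 = 272 ≡ 23 (mod 83).
Check: 26·23 = 598 = 7·83 + 17.

23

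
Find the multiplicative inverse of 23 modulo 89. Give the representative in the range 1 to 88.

31

89 = 3·23 + 20
23 = 1·20 + 3
20 = 6·3 + 2
3 = 1·2 + 1
2 = 2·1 + 0
Back-substituting gives 23·31 ≡ 1 (mod 89).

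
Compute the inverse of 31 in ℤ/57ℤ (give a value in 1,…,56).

46

31·46 = 1426 = 25·57 + 1, so 31⁻¹ ≡ 46 (mod 57).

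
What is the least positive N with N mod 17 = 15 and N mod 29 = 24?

372

x ≡ 15 (mod 17) gives x ∈ {15, 32, 49, 66, 83, 100, 117, 134, …}.
The first of these with x mod 29 = 24 is 372.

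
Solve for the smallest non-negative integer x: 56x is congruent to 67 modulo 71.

56⁻¹ ≡ 52 (mod 71) because 56·52 = 2912 = 41·71 + 1.
So x ≡ 52·67 = 3484 ≡ 5 (mod 71).

5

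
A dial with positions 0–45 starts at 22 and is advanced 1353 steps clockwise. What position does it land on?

1353 mod 46 = 19 (since 29·46 = 1334).
(22 + 19) mod 46 = 41.

41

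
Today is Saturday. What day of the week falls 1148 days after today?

Saturday

1148 − 164·7 = 0, so 1148 ≡ 0 (mod 7).
Saturday + 0 days → Saturday.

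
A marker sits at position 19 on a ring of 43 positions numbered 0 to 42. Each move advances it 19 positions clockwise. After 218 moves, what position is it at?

33

218·19 = 4142.
Dividing 4142 by 43 gives quotient 96 and remainder 14.
(19 + 14) mod 43 = 33.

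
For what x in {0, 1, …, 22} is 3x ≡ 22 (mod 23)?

3⁻¹ ≡ 8 (mod 23) because 3·8 = 24 = 1·23 + 1.
Multiplying both sides by 8: x ≡ 8·22 = 176 ≡ 15 (mod 23).
Check: 3·15 = 45 = 1·23 + 22.

15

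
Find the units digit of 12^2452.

Last digits of 2^n: 2, 4, 8, 6 (period 4).
2452 leaves remainder 0 on division by 4, so 12^2452 ends in 6.

6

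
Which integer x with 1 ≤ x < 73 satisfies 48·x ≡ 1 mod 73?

35

48·35 = 1680 = 23·73 + 1, so 48⁻¹ ≡ 35 (mod 73).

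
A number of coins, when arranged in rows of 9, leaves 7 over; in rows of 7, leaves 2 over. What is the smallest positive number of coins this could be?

16

x ≡ 2 (mod 7) gives x ∈ {2, 9, 16}.
The first of these with x mod 9 = 7 is 16.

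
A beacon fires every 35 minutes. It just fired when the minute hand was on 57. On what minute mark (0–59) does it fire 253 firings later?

32

253·35 = 8855.
8855 − 147·60 = 35, so 8855 ≡ 35 (mod 60).
(57 + 35) mod 60 = 32.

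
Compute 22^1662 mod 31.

By repeated squaring mod 31: 22^1≡22, 22^2≡19, 22^4≡20, 22^8≡28, 22^16≡9, 22^32≡19, 22^64≡20, 22^128≡28, 22^256≡9, 22^512≡19, 22^1024≡20.
1662 = 2 + 4 + 8 + 16 + 32 + 64 + 512 + 1024, so 22^1662 ≡ 19·20·28·9·19·20·19·20 ≡ 2 (mod 31).

2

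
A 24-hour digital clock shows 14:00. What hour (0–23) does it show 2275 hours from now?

9

2275 = 94·24 + 19, so 2275 mod 24 = 19.
(14 + 19) mod 24 = 9.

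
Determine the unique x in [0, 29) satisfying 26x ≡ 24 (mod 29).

21

26⁻¹ ≡ 19 (mod 29) because 26·19 = 494 = 17·29 + 1.
So x ≡ 19·24 = 456 ≡ 21 (mod 29).
Check: 26·21 = 546 = 18·29 + 24.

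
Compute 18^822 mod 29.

Successive squares of 18 mod 29: 18^1≡18, 18^2≡5, 18^4≡25, 18^8≡16, 18^16≡24, 18^32≡25, 18^64≡16, 18^128≡24, 18^256≡25, 18^512≡16.
822 = 2 + 4 + 16 + 32 + 256 + 512, so 18^822 ≡ 5·25·24·25·25·16 ≡ 22 (mod 29).

22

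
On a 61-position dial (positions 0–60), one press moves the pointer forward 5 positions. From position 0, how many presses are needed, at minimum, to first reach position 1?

61 = 12·5 + 1
5 = 5·1 + 0
Back-substituting gives 5·49 ≡ 1 (mod 61).

49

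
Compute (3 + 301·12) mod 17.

11

301·12 = 3612.
3612 mod 17 = 8 (since 212·17 = 3604).
(3 + 8) mod 17 = 11.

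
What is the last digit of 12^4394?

Last digits of 2^n: 2, 4, 8, 6 (period 4).
4394 mod 4 = 2, so the last digit matches 2^2 = 4.

4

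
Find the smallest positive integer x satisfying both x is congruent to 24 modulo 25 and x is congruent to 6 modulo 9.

24

x ≡ 6 (mod 9) gives x ∈ {6, 15, 24}.
The first of these with x mod 25 = 24 is 24.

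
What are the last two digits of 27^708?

By repeated squaring mod 100: 27^1≡27, 27^2≡29, 27^4≡41, 27^8≡81, 27^16≡61, 27^32≡21, 27^64≡41, 27^128≡81, 27^256≡61, 27^512≡21.
Since 708 = 4 + 64 + 128 + 512 in binary, 27^708 ≡ 41·41·81·21 ≡ 81 (mod 100).

81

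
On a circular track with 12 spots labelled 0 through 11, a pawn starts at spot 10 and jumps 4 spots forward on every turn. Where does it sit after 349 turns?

349·4 = 1396.
1396 mod 12 = 4 (since 116·12 = 1392).
(10 + 4) mod 12 = 2.

2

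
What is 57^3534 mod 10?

9

Last digits of 7^n: 7, 9, 3, 1 (period 4).
3534 leaves remainder 2 on division by 4, so 57^3534 ends in 9.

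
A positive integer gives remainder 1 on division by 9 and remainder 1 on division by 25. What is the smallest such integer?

1

Since 25·4 ≡ 1 (mod 9), take x = 1 + 25·((1−1)·4 mod 9) = 1 + 25·0 = 1.
Check: 1 mod 9 = 1, 1 mod 25 = 1.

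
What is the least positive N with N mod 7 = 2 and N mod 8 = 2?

2

x ≡ 2 (mod 7) gives x ∈ {2}.
The first of these with x mod 8 = 2 is 2.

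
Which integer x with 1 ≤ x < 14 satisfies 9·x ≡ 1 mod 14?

11

14 = 1·9 + 5
9 = 1·5 + 4
5 = 1·4 + 1
4 = 4·1 + 0
Back-substituting gives 9·11 ≡ 1 (mod 14).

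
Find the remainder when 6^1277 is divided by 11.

Square-and-reduce mod 11: 6^1≡6, 6^2≡3, 6^4≡9, 6^8≡4, 6^16≡5, 6^32≡3, 6^64≡9, 6^128≡4, 6^256≡5, 6^512≡3, 6^1024≡9.
Since 1277 = 1 + 4 + 8 + 16 + 32 + 64 + 128 + 1024 in binary, 6^1277 ≡ 6·9·4·5·3·9·4·9 ≡ 8 (mod 11).

8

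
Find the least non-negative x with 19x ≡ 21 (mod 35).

19⁻¹ ≡ 24 (mod 35) because 19·24 = 456 = 13·35 + 1.
So x ≡ 24·21 = 504 ≡ 14 (mod 35).
Check: 19·14 = 266 = 7·35 + 21.

14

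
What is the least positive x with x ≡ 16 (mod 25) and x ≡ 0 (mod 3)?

66

x ≡ 0 (mod 3) gives x ∈ {0, 3, 6, 9, 12, 15, 18, 21, …}.
The first of these with x mod 25 = 16 is 66.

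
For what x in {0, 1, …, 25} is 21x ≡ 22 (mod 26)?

21⁻¹ ≡ 5 (mod 26) because 21·5 = 105 = 4·26 + 1.
Multiplying both sides by 5: x ≡ 5·22 = 110 ≡ 6 (mod 26).
Check: 21·6 = 126 = 4·26 + 22.

6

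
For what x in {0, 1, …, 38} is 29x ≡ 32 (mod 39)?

28

29⁻¹ ≡ 35 (mod 39) because 29·35 = 1015 = 26·39 + 1.
So x ≡ 35·32 = 1120 ≡ 28 (mod 39).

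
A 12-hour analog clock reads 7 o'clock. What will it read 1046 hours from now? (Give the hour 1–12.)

9

1046 mod 12 = 2 (since 87·12 = 1044).
7 + 2 → 9 on a 12-hour dial.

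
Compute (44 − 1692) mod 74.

1692 mod 74 = 64 (since 22·74 = 1628).
(44 − 64) mod 74 = 54.

54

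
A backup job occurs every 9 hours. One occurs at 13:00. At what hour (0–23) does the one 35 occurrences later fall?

16

35·9 = 315.
315 − 13·24 = 3, so 315 ≡ 3 (mod 24).
(13 + 3) mod 24 = 16.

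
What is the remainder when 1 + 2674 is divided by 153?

2674 − 17·153 = 73, so 2674 ≡ 73 (mod 153).
(1 + 73) mod 153 = 74.

74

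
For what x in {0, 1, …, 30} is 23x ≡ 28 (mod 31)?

12

The inverse of 23 mod 31 is 27 (since 23·27 = 621 ≡ 1).
So x ≡ 27·28 = 756 ≡ 12 (mod 31).
Check: 23·12 = 276 = 8·31 + 28.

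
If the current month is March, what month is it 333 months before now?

June

333 − 27·12 = 9, so 333 ≡ 9 (mod 12).
March − 9 months → June.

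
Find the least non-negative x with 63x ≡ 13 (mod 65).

26

63⁻¹ ≡ 32 (mod 65) because 63·32 = 2016 = 31·65 + 1.
So x ≡ 32·13 = 416 ≡ 26 (mod 65).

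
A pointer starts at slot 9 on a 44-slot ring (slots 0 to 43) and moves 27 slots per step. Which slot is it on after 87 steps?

26

87·27 = 2349.
2349 mod 44 = 17 (since 53·44 = 2332).
(9 + 17) mod 44 = 26.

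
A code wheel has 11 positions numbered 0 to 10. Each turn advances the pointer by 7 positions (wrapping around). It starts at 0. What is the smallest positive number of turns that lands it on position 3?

7⁻¹ ≡ 8 (mod 11) because 7·8 = 56 = 5·11 + 1.
So x ≡ 8·3 = 24 ≡ 2 (mod 11).
Check: 7·2 = 14 = 1·11 + 3.

2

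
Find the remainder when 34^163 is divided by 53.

26

Successive squares of 34 mod 53: 34^1≡34, 34^2≡43, 34^4≡47, 34^8≡36, 34^16≡24, 34^32≡46, 34^64≡49, 34^128≡16.
Since 163 = 1 + 2 + 32 + 128 in binary, 34^163 ≡ 34·43·46·16 ≡ 26 (mod 53).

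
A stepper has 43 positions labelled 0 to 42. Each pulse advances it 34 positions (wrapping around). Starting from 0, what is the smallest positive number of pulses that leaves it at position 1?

19

34·19 = 646 = 15·43 + 1, so 34⁻¹ ≡ 19 (mod 43).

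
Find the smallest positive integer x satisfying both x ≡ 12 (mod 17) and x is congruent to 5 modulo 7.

x ≡ 5 (mod 7) gives x ∈ {5, 12}.
The first of these with x mod 17 = 12 is 12.

12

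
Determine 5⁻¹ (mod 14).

14 = 2·5 + 4
5 = 1·4 + 1
4 = 4·1 + 0
Back-substituting gives 5·3 ≡ 1 (mod 14).

3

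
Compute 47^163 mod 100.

23

Square-and-reduce mod 100: 47^1≡47, 47^2≡9, 47^4≡81, 47^8≡61, 47^16≡21, 47^32≡41, 47^64≡81, 47^128≡61.
Since 163 = 1 + 2 + 32 + 128 in binary, 47^163 ≡ 47·9·41·61 ≡ 23 (mod 100).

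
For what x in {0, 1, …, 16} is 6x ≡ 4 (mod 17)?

12

6⁻¹ ≡ 3 (mod 17) because 6·3 = 18 = 1·17 + 1.
So x ≡ 3·4 = 12 ≡ 12 (mod 17).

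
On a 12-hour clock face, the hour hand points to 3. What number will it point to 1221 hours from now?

12

1221 mod 12 = 9 (since 101·12 = 1212).
3 + 9 → 12 on a 12-hour dial.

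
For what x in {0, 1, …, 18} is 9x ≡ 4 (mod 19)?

11

9⁻¹ ≡ 17 (mod 19) because 9·17 = 153 = 8·19 + 1.
So x ≡ 17·4 = 68 ≡ 11 (mod 19).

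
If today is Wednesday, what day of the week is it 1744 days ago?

Dividing 1744 by 7 gives quotient 249 and remainder 1.
Wednesday − 1 day → Tuesday.

Tuesday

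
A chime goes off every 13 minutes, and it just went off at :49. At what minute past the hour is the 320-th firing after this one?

9

320·13 = 4160.
4160 − 69·60 = 20, so 4160 ≡ 20 (mod 60).
(49 + 20) mod 60 = 9.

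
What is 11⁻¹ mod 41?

41 = 3·11 + 8
11 = 1·8 + 3
8 = 2·3 + 2
3 = 1·2 + 1
2 = 2·1 + 0
Back-substituting gives 11·15 ≡ 1 (mod 41).

15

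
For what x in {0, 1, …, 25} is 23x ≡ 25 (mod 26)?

The inverse of 23 mod 26 is 17 (since 23·17 = 391 ≡ 1).
So x ≡ 17·25 = 425 ≡ 9 (mod 26).

9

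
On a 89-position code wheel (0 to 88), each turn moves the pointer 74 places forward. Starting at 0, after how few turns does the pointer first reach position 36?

74⁻¹ ≡ 83 (mod 89) because 74·83 = 6142 = 69·89 + 1.
Multiplying both sides by 83: x ≡ 83·36 = 2988 ≡ 51 (mod 89).

51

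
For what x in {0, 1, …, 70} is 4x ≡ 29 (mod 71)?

4⁻¹ ≡ 18 (mod 71) because 4·18 = 72 = 1·71 + 1.
Multiplying both sides by 18: x ≡ 18·29 = 522 ≡ 25 (mod 71).

25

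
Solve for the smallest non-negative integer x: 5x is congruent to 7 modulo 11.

8

The inverse of 5 mod 11 is 9 (since 5·9 = 45 ≡ 1).
So x ≡ 9·7 = 63 ≡ 8 (mod 11).
Check: 5·8 = 40 = 3·11 + 7.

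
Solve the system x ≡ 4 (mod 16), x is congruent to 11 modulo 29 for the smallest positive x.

388

x ≡ 4 (mod 16) gives x ∈ {4, 20, 36, 52, 68, 84, 100, 116, …}.
The first of these with x mod 29 = 11 is 388.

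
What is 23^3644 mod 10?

Powers of 3 mod 10 repeat with period 4: 3, 9, 7, 1.
3644 mod 4 = 0, so the last digit matches 3^4 = 1.

1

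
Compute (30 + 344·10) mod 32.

14

344·10 = 3440.
3440 mod 32 = 16 (since 107·32 = 3424).
(30 + 16) mod 32 = 14.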